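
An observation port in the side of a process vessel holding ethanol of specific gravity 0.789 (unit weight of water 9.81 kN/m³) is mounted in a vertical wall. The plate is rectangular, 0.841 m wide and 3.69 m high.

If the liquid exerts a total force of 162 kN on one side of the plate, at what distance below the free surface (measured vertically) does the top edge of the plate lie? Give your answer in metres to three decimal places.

d_top ≈ 4.899 m

γ = 0.789 × 9.81 = 7.74009 kN/m³.
A = 0.841 × 3.69 = 3.10329 m².
From F = γ·h_c·A, the centroid depth is h_c = 162/(7.74009 × 3.10329) = 6.74445 m.
The centroid lies 3.69/2 = 1.845 m below the top edge, so the top edge sits at h_top = 6.74445 − 1.845 = 4.89945 m below the surface.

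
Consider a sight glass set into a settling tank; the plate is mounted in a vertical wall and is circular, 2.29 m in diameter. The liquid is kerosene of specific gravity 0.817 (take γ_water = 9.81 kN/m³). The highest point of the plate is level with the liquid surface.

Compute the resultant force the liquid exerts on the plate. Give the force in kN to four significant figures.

F ≈ 37.80 kN

γ = 0.817 × 9.81 = 8.01477 kN/m³.
The centroid is at the centre, 1.145 m below the top of the plate, so the centroid depth is h_c = 1.145 m.
A = π(1.145)² = 4.11871 m².
Resultant F = γ·h_c·A = 8.01477 × 1.145 × 4.11871 = 37.797 kN.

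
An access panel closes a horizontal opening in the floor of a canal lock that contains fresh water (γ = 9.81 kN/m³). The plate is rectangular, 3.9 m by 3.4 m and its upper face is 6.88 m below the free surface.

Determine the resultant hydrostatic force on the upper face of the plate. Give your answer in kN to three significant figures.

F ≈ 895 kN

γ = 9.81 kN/m³.
The plate is horizontal, so pressure is uniform at p = γ·h = 9.81 × 6.88 = 67.4928 kN/m².
A = 3.9 × 3.4 = 13.26 m².
F = p·A = 67.4928 × 13.26 = 894.955 kN.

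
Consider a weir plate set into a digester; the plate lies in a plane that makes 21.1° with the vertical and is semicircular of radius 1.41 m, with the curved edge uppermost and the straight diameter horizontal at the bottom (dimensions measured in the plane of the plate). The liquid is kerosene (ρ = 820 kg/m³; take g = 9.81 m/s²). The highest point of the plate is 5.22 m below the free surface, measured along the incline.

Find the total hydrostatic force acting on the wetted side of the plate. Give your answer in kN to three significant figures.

γ = ρg = 820 × 9.81 / 1000 = 8.0442 kN/m³.
The plate makes 21.1° with the vertical, i.e. θ = 90° − 21.1° = 68.9° to the horizontal. Measuring y along the incline from the free-surface line, vertical depth h = y·sinθ with sinθ = 0.932954.
The centroid lies 4r/(3π) = 0.598423 m above the diameter, so r − 4r/(3π) = 1.41 − 0.598423 = 0.811577 m below the topmost point, so y_c = 5.22 + 0.811577 = 6.03158 m and h_c = 6.03158 × 0.932954 = 5.62719 m.
A = πr²/2 = π × 1.41²/2 = 3.1229 m².
Resultant F = γ·h_c·A = 8.0442 × 5.62719 × 3.1229 = 141.362 kN.

F ≈ 141 kN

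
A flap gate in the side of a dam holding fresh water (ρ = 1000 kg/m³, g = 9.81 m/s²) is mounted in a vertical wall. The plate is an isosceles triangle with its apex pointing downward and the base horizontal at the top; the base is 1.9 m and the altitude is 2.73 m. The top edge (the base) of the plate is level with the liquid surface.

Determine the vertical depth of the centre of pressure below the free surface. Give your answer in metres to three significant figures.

γ = ρg = 1000 × 9.81 = 9810 N/m³ = 9.81 kN/m³.
With the apex down, the centroid sits h/3 = 2.73/3 = 0.91 m below the base (the top edge), so the centroid depth is h_c = 0.91 m.
A = ½ × 1.9 × 2.73 = 2.5935 m².
Resultant F = γ·h_c·A = 9.81 × 0.91 × 2.5935 = 23.1524 kN.
I_c = b·h³/36 = 1.9 × 2.73³/36 = 1.07384 m⁴.
Centre of pressure: y_p = y_c + I_c/(y_c·A) = 0.91 + 1.07384/(0.91 × 2.5935) = 0.91 + 0.455001 = 1.365 m along the plane.

h_p = 1.37 m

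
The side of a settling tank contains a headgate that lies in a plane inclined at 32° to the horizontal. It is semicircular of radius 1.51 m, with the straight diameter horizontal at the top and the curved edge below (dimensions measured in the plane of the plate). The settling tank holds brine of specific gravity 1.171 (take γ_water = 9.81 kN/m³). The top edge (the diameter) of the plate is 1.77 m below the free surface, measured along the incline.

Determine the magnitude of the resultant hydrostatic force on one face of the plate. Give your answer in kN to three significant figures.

γ = 1.171 × 9.81 = 11.48751 kN/m³.
Let θ = 32° be the plate's angle to the horizontal; measure y along the incline from where the plane meets the free surface. Vertical depth h = y·sinθ with sinθ = 0.529919.
The centroid of a semicircle lies 4r/(3π) = 0.640864 m from the diameter, here below the top edge, so y_c = 1.77 + 0.640864 = 2.41086 m and h_c = 2.41086 × 0.529919 = 1.27756 m.
A = πr²/2 = π × 1.51²/2 = 3.58157 m².
Resultant F = γ·h_c·A = 11.48751 × 1.27756 × 3.58157 = 52.5631 kN.

F ≈ 52.6 kN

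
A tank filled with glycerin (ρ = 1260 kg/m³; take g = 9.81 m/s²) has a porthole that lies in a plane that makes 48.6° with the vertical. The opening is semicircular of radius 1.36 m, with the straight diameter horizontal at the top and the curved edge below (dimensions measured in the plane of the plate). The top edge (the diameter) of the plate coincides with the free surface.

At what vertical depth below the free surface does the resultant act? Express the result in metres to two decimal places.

h_p = 0.53 m

γ = ρg = 1260 × 9.81 / 1000 = 12.3606 kN/m³.
The plate makes 48.6° with the vertical, i.e. θ = 90° − 48.6° = 41.4° to the horizontal. Measuring y along the incline from the free-surface line, vertical depth h = y·sinθ with sinθ = 0.661312.
The centroid of a semicircle lies 4r/(3π) = 0.577202 m from the diameter, here below the top edge, so y_c = 0.577202 m and h_c = 0.577202 × 0.661312 = 0.381711 m.
A = πr²/2 = π × 1.36²/2 = 2.90534 m².
Resultant F = γ·h_c·A = 12.3606 × 0.381711 × 2.90534 = 13.7079 kN.
I_c = (π/8 − 8/(9π))·r⁴ = 0.109757 × 1.36⁴ = 0.375481 m⁴.
Centre of pressure: y_p = y_c + I_c/(y_c·A) = 0.577202 + 0.375481/(0.577202 × 2.90534) = 0.577202 + 0.223905 = 0.801107 m along the plane.
Vertically, h_p = y_p·sinθ = 0.801107 × 0.661312 = 0.529782 m.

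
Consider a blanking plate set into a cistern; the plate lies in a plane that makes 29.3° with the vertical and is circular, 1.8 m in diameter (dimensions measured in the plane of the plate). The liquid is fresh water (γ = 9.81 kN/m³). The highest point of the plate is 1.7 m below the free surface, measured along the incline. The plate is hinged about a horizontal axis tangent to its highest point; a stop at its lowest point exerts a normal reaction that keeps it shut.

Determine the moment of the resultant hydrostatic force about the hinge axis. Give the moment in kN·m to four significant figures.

M ≈ 55.35 kN·m

γ = 9.81 kN/m³.
The plate makes 29.3° with the vertical, i.e. θ = 90° − 29.3° = 60.7° to the horizontal. Measuring y along the incline from the free-surface line, vertical depth h = y·sinθ with sinθ = 0.872069.
The centroid is at the centre, 0.9 m below the top of the plate, so y_c = 1.7 + 0.9 = 2.6 m and h_c = 2.6 × 0.872069 = 2.26738 m.
A = π(0.9)² = 2.54469 m².
Resultant F = γ·h_c·A = 9.81 × 2.26738 × 2.54469 = 56.6015 kN.
I_c = πr⁴/4 = π × 0.9⁴/4 = 0.5153 m⁴.
Centre of pressure: y_p = y_c + I_c/(y_c·A) = 2.6 + 0.5153/(2.6 × 2.54469) = 2.6 + 0.0778847 = 2.67788 m along the plane.
The resultant acts 0.9 + 0.0778847 = 0.977885 m (along the plate) below the hinge at the top edge, so the moment about the hinge is M = F × 0.977885 = 56.6015 × 0.977885 = 55.3498 kN·m.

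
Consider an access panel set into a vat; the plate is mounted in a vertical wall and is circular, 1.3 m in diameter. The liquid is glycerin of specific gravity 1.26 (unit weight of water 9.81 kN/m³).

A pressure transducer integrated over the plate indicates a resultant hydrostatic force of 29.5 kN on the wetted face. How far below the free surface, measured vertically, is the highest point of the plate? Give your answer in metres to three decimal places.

d_top ≈ 1.148 m

γ = 1.26 × 9.81 = 12.3606 kN/m³.
A = π(0.65)² = 1.32732 m².
From F = γ·h_c·A, the centroid depth is h_c = 29.5/(12.3606 × 1.32732) = 1.79807 m.
The centroid is at the centre, 0.65 m below the top of the plate, so the highest point sits at h_top = 1.79807 − 0.65 = 1.14807 m below the surface.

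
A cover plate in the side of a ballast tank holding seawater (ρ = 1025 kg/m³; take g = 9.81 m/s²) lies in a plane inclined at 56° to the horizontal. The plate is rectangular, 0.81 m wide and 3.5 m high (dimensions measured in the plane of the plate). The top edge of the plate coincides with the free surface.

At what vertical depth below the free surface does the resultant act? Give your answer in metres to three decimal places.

γ = ρg = 1025 × 9.81 / 1000 = 10.05525 kN/m³.
Let θ = 56° be the plate's angle to the horizontal; measure y along the incline from where the plane meets the free surface. Vertical depth h = y·sinθ with sinθ = 0.829038.
The centroid lies 3.5/2 = 1.75 m below the top edge, so y_c = 1.75 m and h_c = 1.75 × 0.829038 = 1.45082 m.
A = 0.81 × 3.5 = 2.835 m².
Resultant F = γ·h_c·A = 10.05525 × 1.45082 × 2.835 = 41.358 kN.
I_c = b·h³/12 = 0.81 × 3.5³/12 = 2.89406 m⁴.
Centre of pressure: y_p = y_c + I_c/(y_c·A) = 1.75 + 2.89406/(1.75 × 2.835) = 1.75 + 0.583333 = 2.33333 m along the plane.
Vertically, h_p = y_p·sinθ = 2.33333 × 0.829038 = 1.93442 m.

h_p = 1.934 m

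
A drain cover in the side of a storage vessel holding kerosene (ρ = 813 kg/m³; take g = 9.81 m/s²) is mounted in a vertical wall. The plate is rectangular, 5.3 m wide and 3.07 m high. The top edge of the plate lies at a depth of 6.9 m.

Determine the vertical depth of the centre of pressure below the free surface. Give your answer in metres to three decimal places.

h_p = 8.528 m

γ = ρg = 813 × 9.81 / 1000 = 7.97553 kN/m³.
The centroid lies 3.07/2 = 1.535 m below the top edge, so the centroid depth is h_c = 6.9 + 1.535 = 8.435 m.
A = 5.3 × 3.07 = 16.271 m².
Resultant F = γ·h_c·A = 7.97553 × 8.435 × 16.271 = 1094.61 kN.
I_c = b·h³/12 = 5.3 × 3.07³/12 = 12.7794 m⁴.
Centre of pressure: y_p = y_c + I_c/(y_c·A) = 8.435 + 12.7794/(8.435 × 16.271) = 8.435 + 0.0931132 = 8.52811 m along the plane.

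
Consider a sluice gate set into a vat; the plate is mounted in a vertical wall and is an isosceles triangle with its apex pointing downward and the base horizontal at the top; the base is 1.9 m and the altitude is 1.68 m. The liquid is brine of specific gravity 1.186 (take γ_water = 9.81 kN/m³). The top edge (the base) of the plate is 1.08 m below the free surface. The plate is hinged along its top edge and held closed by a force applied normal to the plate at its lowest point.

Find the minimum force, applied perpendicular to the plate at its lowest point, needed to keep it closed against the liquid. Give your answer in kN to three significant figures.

P ≈ 11.9 kN

γ = 1.186 × 9.81 = 11.63466 kN/m³.
With the apex down, the centroid sits h/3 = 1.68/3 = 0.56 m below the base (the top edge), so the centroid depth is h_c = 1.08 + 0.56 = 1.64 m.
A = ½ × 1.9 × 1.68 = 1.596 m².
Resultant F = γ·h_c·A = 11.63466 × 1.64 × 1.596 = 30.453 kN.
I_c = b·h³/36 = 1.9 × 1.68³/36 = 0.250253 m⁴.
Centre of pressure: y_p = y_c + I_c/(y_c·A) = 1.64 + 0.250253/(1.64 × 1.596) = 1.64 + 0.0956098 = 1.73561 m along the plane.
The resultant acts 0.56 + 0.0956098 = 0.65561 m (along the plate) below the hinge at the top edge, so the moment about the hinge is M = F × 0.65561 = 30.453 × 0.65561 = 19.9653 kN·m.
A normal force at the bottom, 1.68 m from the hinge, must supply this moment: P = 19.9653/1.68 = 11.8841 kN.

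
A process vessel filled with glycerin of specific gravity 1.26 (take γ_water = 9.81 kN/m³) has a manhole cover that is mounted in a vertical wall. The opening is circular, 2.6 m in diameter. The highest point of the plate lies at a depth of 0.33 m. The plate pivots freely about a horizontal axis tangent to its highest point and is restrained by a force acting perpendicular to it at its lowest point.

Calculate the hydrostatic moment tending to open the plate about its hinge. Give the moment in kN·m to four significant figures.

γ = 1.26 × 9.81 = 12.3606 kN/m³.
The centroid is at the centre, 1.3 m below the top of the plate, so the centroid depth is h_c = 0.33 + 1.3 = 1.63 m.
A = π(1.3)² = 5.30929 m².
Resultant F = γ·h_c·A = 12.3606 × 1.63 × 5.30929 = 106.97 kN.
I_c = πr⁴/4 = π × 1.3⁴/4 = 2.24318 m⁴.
Centre of pressure: y_p = y_c + I_c/(y_c·A) = 1.63 + 2.24318/(1.63 × 5.30929) = 1.63 + 0.259203 = 1.8892 m along the plane.
The resultant acts 1.3 + 0.259203 = 1.5592 m (along the plate) below the hinge at the top edge, so the moment about the hinge is M = F × 1.5592 = 106.97 × 1.5592 = 166.788 kN·m.

M ≈ 166.8 kN·m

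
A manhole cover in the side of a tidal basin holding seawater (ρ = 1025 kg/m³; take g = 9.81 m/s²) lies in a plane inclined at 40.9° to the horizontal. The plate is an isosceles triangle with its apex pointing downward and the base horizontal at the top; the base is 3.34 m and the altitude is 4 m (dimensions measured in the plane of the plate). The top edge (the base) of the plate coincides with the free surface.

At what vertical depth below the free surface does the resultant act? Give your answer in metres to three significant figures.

γ = ρg = 1025 × 9.81 / 1000 = 10.05525 kN/m³.
Let θ = 40.9° be the plate's angle to the horizontal; measure y along the incline from where the plane meets the free surface. Vertical depth h = y·sinθ with sinθ = 0.654741.
With the apex down, the centroid sits h/3 = 4/3 = 1.33333 m below the base (the top edge), so y_c = 1.33333 m and h_c = 1.33333 × 0.654741 = 0.872986 m.
A = ½ × 3.34 × 4 = 6.68 m².
Resultant F = γ·h_c·A = 10.05525 × 0.872986 × 6.68 = 58.6377 kN.
I_c = b·h³/36 = 3.34 × 4³/36 = 5.93778 m⁴.
Centre of pressure: y_p = y_c + I_c/(y_c·A) = 1.33333 + 5.93778/(1.33333 × 6.68) = 1.33333 + 0.666669 = 2 m along the plane.
Vertically, h_p = y_p·sinθ = 2 × 0.654741 = 1.30948 m.

h_p = 1.31 m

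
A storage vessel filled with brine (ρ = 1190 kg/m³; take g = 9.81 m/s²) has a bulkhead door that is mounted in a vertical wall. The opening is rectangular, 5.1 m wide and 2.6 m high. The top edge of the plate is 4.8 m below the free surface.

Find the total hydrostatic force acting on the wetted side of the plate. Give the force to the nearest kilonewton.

F ≈ 944 kN

γ = ρg = 1190 × 9.81 / 1000 = 11.6739 kN/m³.
The centroid lies 2.6/2 = 1.3 m below the top edge, so the centroid depth is h_c = 4.8 + 1.3 = 6.1 m.
A = 5.1 × 2.6 = 13.26 m².
Resultant F = γ·h_c·A = 11.6739 × 6.1 × 13.26 = 944.255 kN.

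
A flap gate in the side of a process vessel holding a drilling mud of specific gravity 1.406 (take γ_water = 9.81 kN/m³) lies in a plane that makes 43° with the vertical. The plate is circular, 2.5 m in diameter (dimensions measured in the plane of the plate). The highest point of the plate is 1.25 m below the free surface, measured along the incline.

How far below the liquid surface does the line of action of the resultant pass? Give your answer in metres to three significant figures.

γ = 1.406 × 9.81 = 13.79286 kN/m³.
The plate makes 43° with the vertical, i.e. θ = 90° − 43° = 47° to the horizontal. Measuring y along the incline from the free-surface line, vertical depth h = y·sinθ with sinθ = 0.731354.
The centroid is at the centre, 1.25 m below the top of the plate, so y_c = 1.25 + 1.25 = 2.5 m and h_c = 2.5 × 0.731354 = 1.82838 m.
A = π(1.25)² = 4.90874 m².
Resultant F = γ·h_c·A = 13.79286 × 1.82838 × 4.90874 = 123.791 kN.
I_c = πr⁴/4 = π × 1.25⁴/4 = 1.91748 m⁴.
Centre of pressure: y_p = y_c + I_c/(y_c·A) = 2.5 + 1.91748/(2.5 × 4.90874) = 2.5 + 0.15625 = 2.65625 m along the plane.
Vertically, h_p = y_p·sinθ = 2.65625 × 0.731354 = 1.94266 m.

h_p = 1.94 m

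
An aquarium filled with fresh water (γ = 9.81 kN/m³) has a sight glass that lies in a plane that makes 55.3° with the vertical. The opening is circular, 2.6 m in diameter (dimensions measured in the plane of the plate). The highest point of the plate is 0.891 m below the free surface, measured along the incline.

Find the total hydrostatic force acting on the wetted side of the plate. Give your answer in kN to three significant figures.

γ = 9.81 kN/m³.
The plate makes 55.3° with the vertical, i.e. θ = 90° − 55.3° = 34.7° to the horizontal. Measuring y along the incline from the free-surface line, vertical depth h = y·sinθ with sinθ = 0.569280.
The centroid is at the centre, 1.3 m below the top of the plate, so y_c = 0.891 + 1.3 = 2.191 m and h_c = 2.191 × 0.569280 = 1.24729 m.
A = π(1.3)² = 5.30929 m².
Resultant F = γ·h_c·A = 9.81 × 1.24729 × 5.30929 = 64.964 kN.

F ≈ 65.0 kN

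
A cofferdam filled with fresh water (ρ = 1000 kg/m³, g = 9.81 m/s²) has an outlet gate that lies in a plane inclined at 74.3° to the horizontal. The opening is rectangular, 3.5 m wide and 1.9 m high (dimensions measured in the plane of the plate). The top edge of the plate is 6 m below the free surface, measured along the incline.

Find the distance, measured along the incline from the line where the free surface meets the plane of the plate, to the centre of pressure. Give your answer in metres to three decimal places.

y_p = 6.993 m

γ = ρg = 1000 × 9.81 = 9810 N/m³ = 9.81 kN/m³.
Let θ = 74.3° be the plate's angle to the horizontal; measure y along the incline from where the plane meets the free surface. Vertical depth h = y·sinθ with sinθ = 0.962692.
The centroid lies 1.9/2 = 0.95 m below the top edge, so y_c = 6 + 0.95 = 6.95 m and h_c = 6.95 × 0.962692 = 6.69071 m.
A = 3.5 × 1.9 = 6.65 m².
Resultant F = γ·h_c·A = 9.81 × 6.69071 × 6.65 = 436.479 kN.
I_c = b·h³/12 = 3.5 × 1.9³/12 = 2.00054 m⁴.
Centre of pressure: y_p = y_c + I_c/(y_c·A) = 6.95 + 2.00054/(6.95 × 6.65) = 6.95 + 0.0432853 = 6.99329 m along the plane.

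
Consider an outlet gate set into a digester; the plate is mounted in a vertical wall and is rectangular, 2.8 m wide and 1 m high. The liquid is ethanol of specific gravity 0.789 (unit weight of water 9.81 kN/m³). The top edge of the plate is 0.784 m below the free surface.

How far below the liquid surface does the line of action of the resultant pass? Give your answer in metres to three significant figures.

γ = 0.789 × 9.81 = 7.74009 kN/m³.
The centroid lies 1/2 = 0.5 m below the top edge, so the centroid depth is h_c = 0.784 + 0.5 = 1.284 m.
A = 2.8 × 1 = 2.8 m².
Resultant F = γ·h_c·A = 7.74009 × 1.284 × 2.8 = 27.8272 kN.
I_c = b·h³/12 = 2.8 × 1³/12 = 0.233333 m⁴.
Centre of pressure: y_p = y_c + I_c/(y_c·A) = 1.284 + 0.233333/(1.284 × 2.8) = 1.284 + 0.0649013 = 1.3489 m along the plane.

h_p = 1.35 m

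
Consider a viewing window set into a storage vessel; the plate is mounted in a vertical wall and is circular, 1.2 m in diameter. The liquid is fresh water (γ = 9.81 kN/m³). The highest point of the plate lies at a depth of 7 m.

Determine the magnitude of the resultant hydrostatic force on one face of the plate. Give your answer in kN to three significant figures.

γ = 9.81 kN/m³.
The centroid is at the centre, 0.6 m below the top of the plate, so the centroid depth is h_c = 7 + 0.6 = 7.6 m.
A = π(0.6)² = 1.13097 m².
Resultant F = γ·h_c·A = 9.81 × 7.6 × 1.13097 = 84.3206 kN.

F ≈ 84.3 kN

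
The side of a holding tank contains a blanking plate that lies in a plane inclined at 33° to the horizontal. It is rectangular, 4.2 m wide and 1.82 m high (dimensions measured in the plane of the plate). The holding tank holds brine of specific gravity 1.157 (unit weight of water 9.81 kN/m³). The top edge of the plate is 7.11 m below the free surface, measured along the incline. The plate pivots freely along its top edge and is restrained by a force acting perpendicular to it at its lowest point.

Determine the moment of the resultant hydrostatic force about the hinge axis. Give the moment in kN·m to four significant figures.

M ≈ 357.9 kN·m

γ = 1.157 × 9.81 = 11.35017 kN/m³.
Let θ = 33° be the plate's angle to the horizontal; measure y along the incline from where the plane meets the free surface. Vertical depth h = y·sinθ with sinθ = 0.544639.
The centroid lies 1.82/2 = 0.91 m below the top edge, so y_c = 7.11 + 0.91 = 8.02 m and h_c = 8.02 × 0.544639 = 4.368 m.
A = 4.2 × 1.82 = 7.644 m².
Resultant F = γ·h_c·A = 11.35017 × 4.368 × 7.644 = 378.971 kN.
I_c = b·h³/12 = 4.2 × 1.82³/12 = 2.11 m⁴.
Centre of pressure: y_p = y_c + I_c/(y_c·A) = 8.02 + 2.11/(8.02 × 7.644) = 8.02 + 0.0344181 = 8.05442 m along the plane.
The resultant acts 0.91 + 0.0344181 = 0.944418 m (along the plate) below the hinge at the top edge, so the moment about the hinge is M = F × 0.944418 = 378.971 × 0.944418 = 357.907 kN·m.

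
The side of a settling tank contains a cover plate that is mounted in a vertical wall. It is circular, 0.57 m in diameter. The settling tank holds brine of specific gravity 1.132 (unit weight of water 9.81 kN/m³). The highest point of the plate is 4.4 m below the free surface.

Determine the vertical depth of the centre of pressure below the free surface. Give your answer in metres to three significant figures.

γ = 1.132 × 9.81 = 11.10492 kN/m³.
The centroid is at the centre, 0.285 m below the top of the plate, so the centroid depth is h_c = 4.4 + 0.285 = 4.685 m.
A = π(0.285)² = 0.255176 m².
Resultant F = γ·h_c·A = 11.10492 × 4.685 × 0.255176 = 13.2759 kN.
I_c = πr⁴/4 = π × 0.285⁴/4 = 0.00518166 m⁴.
Centre of pressure: y_p = y_c + I_c/(y_c·A) = 4.685 + 0.00518166/(4.685 × 0.255176) = 4.685 + 0.00433431 = 4.68933 m along the plane.

h_p = 4.69 m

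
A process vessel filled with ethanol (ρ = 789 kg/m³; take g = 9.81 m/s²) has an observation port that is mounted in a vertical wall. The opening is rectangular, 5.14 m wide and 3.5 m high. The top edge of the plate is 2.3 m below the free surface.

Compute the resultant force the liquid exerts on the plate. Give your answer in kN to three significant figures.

F ≈ 564 kN

γ = ρg = 789 × 9.81 / 1000 = 7.74009 kN/m³.
The centroid lies 3.5/2 = 1.75 m below the top edge, so the centroid depth is h_c = 2.3 + 1.75 = 4.05 m.
A = 5.14 × 3.5 = 17.99 m².
Resultant F = γ·h_c·A = 7.74009 × 4.05 × 17.99 = 563.939 kN.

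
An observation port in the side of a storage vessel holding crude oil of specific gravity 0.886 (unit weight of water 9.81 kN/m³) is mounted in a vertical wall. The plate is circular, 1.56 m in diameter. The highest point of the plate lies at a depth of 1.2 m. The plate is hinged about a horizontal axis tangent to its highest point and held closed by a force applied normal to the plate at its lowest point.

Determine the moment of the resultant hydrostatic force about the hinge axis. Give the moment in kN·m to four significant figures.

M ≈ 28.18 kN·m

γ = 0.886 × 9.81 = 8.69166 kN/m³.
The centroid is at the centre, 0.78 m below the top of the plate, so the centroid depth is h_c = 1.2 + 0.78 = 1.98 m.
A = π(0.78)² = 1.91134 m².
Resultant F = γ·h_c·A = 8.69166 × 1.98 × 1.91134 = 32.8932 kN.
I_c = πr⁴/4 = π × 0.78⁴/4 = 0.290716 m⁴.
Centre of pressure: y_p = y_c + I_c/(y_c·A) = 1.98 + 0.290716/(1.98 × 1.91134) = 1.98 + 0.0768185 = 2.05682 m along the plane.
The resultant acts 0.78 + 0.0768185 = 0.856819 m (along the plate) below the hinge at the top edge, so the moment about the hinge is M = F × 0.856819 = 32.8932 × 0.856819 = 28.1835 kN·m.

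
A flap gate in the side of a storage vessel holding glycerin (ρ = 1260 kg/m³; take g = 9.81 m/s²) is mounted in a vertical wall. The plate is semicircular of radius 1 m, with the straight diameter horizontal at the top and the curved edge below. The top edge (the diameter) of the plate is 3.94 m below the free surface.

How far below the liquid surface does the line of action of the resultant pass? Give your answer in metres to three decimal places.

γ = ρg = 1260 × 9.81 / 1000 = 12.3606 kN/m³.
The centroid of a semicircle lies 4r/(3π) = 0.424413 m from the diameter, here below the top edge, so the centroid depth is h_c = 3.94 + 0.424413 = 4.36441 m.
A = πr²/2 = π × 1²/2 = 1.5708 m².
Resultant F = γ·h_c·A = 12.3606 × 4.36441 × 1.5708 = 84.7395 kN.
I_c = (π/8 − 8/(9π))·r⁴ = 0.109757 × 1⁴ = 0.109757 m⁴.
Centre of pressure: y_p = y_c + I_c/(y_c·A) = 4.36441 + 0.109757/(4.36441 × 1.5708) = 4.36441 + 0.0160098 = 4.38042 m along the plane.

h_p = 4.380 m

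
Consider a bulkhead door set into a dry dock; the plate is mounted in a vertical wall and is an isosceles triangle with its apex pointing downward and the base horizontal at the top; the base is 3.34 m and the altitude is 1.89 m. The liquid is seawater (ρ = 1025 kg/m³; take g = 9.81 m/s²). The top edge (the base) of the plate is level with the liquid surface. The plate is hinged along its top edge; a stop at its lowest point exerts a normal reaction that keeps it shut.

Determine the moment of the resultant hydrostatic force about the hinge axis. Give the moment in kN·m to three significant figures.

M ≈ 18.9 kN·m

γ = ρg = 1025 × 9.81 / 1000 = 10.05525 kN/m³.
With the apex down, the centroid sits h/3 = 1.89/3 = 0.63 m below the base (the top edge), so the centroid depth is h_c = 0.63 m.
A = ½ × 3.34 × 1.89 = 3.1563 m².
Resultant F = γ·h_c·A = 10.05525 × 0.63 × 3.1563 = 19.9946 kN.
I_c = b·h³/36 = 3.34 × 1.89³/36 = 0.626368 m⁴.
Centre of pressure: y_p = y_c + I_c/(y_c·A) = 0.63 + 0.626368/(0.63 × 3.1563) = 0.63 + 0.315 = 0.945 m along the plane.
The resultant acts 0.63 + 0.315 = 0.945 m (along the plate) below the hinge at the top edge, so the moment about the hinge is M = F × 0.945 = 19.9946 × 0.945 = 18.8949 kN·m.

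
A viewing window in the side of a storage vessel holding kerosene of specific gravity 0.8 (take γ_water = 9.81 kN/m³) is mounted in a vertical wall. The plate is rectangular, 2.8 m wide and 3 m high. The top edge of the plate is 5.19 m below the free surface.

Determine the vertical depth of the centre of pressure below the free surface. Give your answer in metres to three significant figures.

γ = 0.8 × 9.81 = 7.848 kN/m³.
The centroid lies 3/2 = 1.5 m below the top edge, so the centroid depth is h_c = 5.19 + 1.5 = 6.69 m.
A = 2.8 × 3 = 8.4 m².
Resultant F = γ·h_c·A = 7.848 × 6.69 × 8.4 = 441.026 kN.
I_c = b·h³/12 = 2.8 × 3³/12 = 6.3 m⁴.
Centre of pressure: y_p = y_c + I_c/(y_c·A) = 6.69 + 6.3/(6.69 × 8.4) = 6.69 + 0.112108 = 6.80211 m along the plane.

h_p = 6.80 m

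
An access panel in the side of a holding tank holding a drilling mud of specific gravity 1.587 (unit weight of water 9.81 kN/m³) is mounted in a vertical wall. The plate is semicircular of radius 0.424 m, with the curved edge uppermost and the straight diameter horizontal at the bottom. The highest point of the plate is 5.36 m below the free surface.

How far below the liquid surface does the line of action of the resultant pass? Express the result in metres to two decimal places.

γ = 1.587 × 9.81 = 15.56847 kN/m³.
The centroid lies 4r/(3π) = 0.179951 m above the diameter, so r − 4r/(3π) = 0.424 − 0.179951 = 0.244049 m below the topmost point, so the centroid depth is h_c = 5.36 + 0.244049 = 5.60405 m.
A = πr²/2 = π × 0.424²/2 = 0.282391 m².
Resultant F = γ·h_c·A = 15.56847 × 5.60405 × 0.282391 = 24.6376 kN.
I_c = (π/8 − 8/(9π))·r⁴ = 0.109757 × 0.424⁴ = 0.00354728 m⁴.
Centre of pressure: y_p = y_c + I_c/(y_c·A) = 5.60405 + 0.00354728/(5.60405 × 0.282391) = 5.60405 + 0.00224152 = 5.60629 m along the plane.

h_p = 5.61 m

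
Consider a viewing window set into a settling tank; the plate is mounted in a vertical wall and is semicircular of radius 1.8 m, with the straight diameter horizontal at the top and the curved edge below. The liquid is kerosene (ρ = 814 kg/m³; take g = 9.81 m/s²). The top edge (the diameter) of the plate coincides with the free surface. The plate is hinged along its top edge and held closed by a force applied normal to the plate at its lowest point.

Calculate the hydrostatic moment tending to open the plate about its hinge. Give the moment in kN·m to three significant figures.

M ≈ 32.9 kN·m

γ = ρg = 814 × 9.81 / 1000 = 7.98534 kN/m³.
The centroid of a semicircle lies 4r/(3π) = 0.763944 m from the diameter, here below the top edge, so the centroid depth is h_c = 0.763944 m.
A = πr²/2 = π × 1.8²/2 = 5.08938 m².
Resultant F = γ·h_c·A = 7.98534 × 0.763944 × 5.08938 = 31.047 kN.
I_c = (π/8 − 8/(9π))·r⁴ = 0.109757 × 1.8⁴ = 1.15219 m⁴.
Centre of pressure: y_p = y_c + I_c/(y_c·A) = 0.763944 + 1.15219/(0.763944 × 5.08938) = 0.763944 + 0.296345 = 1.06029 m along the plane.
The resultant acts 0.763944 + 0.296345 = 1.06029 m (along the plate) below the hinge at the top edge, so the moment about the hinge is M = F × 1.06029 = 31.047 × 1.06029 = 32.9188 kN·m.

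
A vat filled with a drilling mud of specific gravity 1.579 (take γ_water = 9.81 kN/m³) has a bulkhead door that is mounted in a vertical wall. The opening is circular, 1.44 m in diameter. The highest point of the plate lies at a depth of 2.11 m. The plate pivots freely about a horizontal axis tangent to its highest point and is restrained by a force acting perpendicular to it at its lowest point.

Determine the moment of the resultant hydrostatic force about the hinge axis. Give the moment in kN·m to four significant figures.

M ≈ 54.67 kN·m

γ = 1.579 × 9.81 = 15.48999 kN/m³.
The centroid is at the centre, 0.72 m below the top of the plate, so the centroid depth is h_c = 2.11 + 0.72 = 2.83 m.
A = π(0.72)² = 1.6286 m².
Resultant F = γ·h_c·A = 15.48999 × 2.83 × 1.6286 = 71.3924 kN.
I_c = πr⁴/4 = π × 0.72⁴/4 = 0.211067 m⁴.
Centre of pressure: y_p = y_c + I_c/(y_c·A) = 2.83 + 0.211067/(2.83 × 1.6286) = 2.83 + 0.0457951 = 2.8758 m along the plane.
The resultant acts 0.72 + 0.0457951 = 0.765795 m (along the plate) below the hinge at the top edge, so the moment about the hinge is M = F × 0.765795 = 71.3924 × 0.765795 = 54.6719 kN·m.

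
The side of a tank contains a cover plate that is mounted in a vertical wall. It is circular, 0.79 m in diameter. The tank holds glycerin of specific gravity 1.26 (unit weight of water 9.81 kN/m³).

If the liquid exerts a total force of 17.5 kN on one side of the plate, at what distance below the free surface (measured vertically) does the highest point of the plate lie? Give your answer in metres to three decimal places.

d_top ≈ 2.493 m

γ = 1.26 × 9.81 = 12.3606 kN/m³.
A = π(0.395)² = 0.490167 m².
From F = γ·h_c·A, the centroid depth is h_c = 17.5/(12.3606 × 0.490167) = 2.88838 m.
The centroid is at the centre, 0.395 m below the top of the plate, so the highest point sits at h_top = 2.88838 − 0.395 = 2.49338 m below the surface.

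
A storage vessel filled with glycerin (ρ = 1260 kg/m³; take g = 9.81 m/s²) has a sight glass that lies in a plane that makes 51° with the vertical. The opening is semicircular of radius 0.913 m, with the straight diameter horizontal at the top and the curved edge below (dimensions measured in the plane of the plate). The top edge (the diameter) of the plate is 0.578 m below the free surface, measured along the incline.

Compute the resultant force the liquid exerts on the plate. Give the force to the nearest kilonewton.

γ = ρg = 1260 × 9.81 / 1000 = 12.3606 kN/m³.
The plate makes 51° with the vertical, i.e. θ = 90° − 51° = 39° to the horizontal. Measuring y along the incline from the free-surface line, vertical depth h = y·sinθ with sinθ = 0.629320.
The centroid of a semicircle lies 4r/(3π) = 0.387489 m from the diameter, here below the top edge, so y_c = 0.578 + 0.387489 = 0.965489 m and h_c = 0.965489 × 0.629320 = 0.607602 m.
A = πr²/2 = π × 0.913²/2 = 1.30937 m².
Resultant F = γ·h_c·A = 12.3606 × 0.607602 × 1.30937 = 9.83379 kN.

F ≈ 10 kN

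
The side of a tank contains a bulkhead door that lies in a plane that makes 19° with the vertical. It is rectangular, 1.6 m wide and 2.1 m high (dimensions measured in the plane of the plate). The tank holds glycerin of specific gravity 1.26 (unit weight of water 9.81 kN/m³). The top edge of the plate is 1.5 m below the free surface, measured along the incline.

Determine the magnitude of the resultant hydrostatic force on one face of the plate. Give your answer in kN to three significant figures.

γ = 1.26 × 9.81 = 12.3606 kN/m³.
The plate makes 19° with the vertical, i.e. θ = 90° − 19° = 71° to the horizontal. Measuring y along the incline from the free-surface line, vertical depth h = y·sinθ with sinθ = 0.945519.
The centroid lies 2.1/2 = 1.05 m below the top edge, so y_c = 1.5 + 1.05 = 2.55 m and h_c = 2.55 × 0.945519 = 2.41107 m.
A = 1.6 × 2.1 = 3.36 m².
Resultant F = γ·h_c·A = 12.3606 × 2.41107 × 3.36 = 100.136 kN.

F ≈ 100 kN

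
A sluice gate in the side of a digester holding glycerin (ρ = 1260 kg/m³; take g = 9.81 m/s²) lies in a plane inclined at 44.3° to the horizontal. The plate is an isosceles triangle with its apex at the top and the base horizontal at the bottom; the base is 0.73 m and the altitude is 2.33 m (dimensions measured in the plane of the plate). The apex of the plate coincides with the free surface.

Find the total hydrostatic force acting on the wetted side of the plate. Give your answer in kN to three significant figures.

F ≈ 11.4 kN

γ = ρg = 1260 × 9.81 / 1000 = 12.3606 kN/m³.
Let θ = 44.3° be the plate's angle to the horizontal; measure y along the incline from where the plane meets the free surface. Vertical depth h = y·sinθ with sinθ = 0.698415.
With the apex up, the centroid sits 2h/3 = 2 × 2.33/3 = 1.55333 m below the apex, so y_c = 1.55333 m and h_c = 1.55333 × 0.698415 = 1.08487 m.
A = ½ × 0.73 × 2.33 = 0.85045 m².
Resultant F = γ·h_c·A = 12.3606 × 1.08487 × 0.85045 = 11.4042 kN.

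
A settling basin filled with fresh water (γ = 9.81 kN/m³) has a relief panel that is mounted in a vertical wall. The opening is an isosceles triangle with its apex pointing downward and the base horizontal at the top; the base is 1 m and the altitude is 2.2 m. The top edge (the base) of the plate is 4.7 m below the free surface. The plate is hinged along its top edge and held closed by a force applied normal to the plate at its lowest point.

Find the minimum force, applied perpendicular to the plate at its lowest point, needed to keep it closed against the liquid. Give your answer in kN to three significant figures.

P ≈ 20.9 kN

γ = 9.81 kN/m³.
With the apex down, the centroid sits h/3 = 2.2/3 = 0.733333 m below the base (the top edge), so the centroid depth is h_c = 4.7 + 0.733333 = 5.43333 m.
A = ½ × 1 × 2.2 = 1.1 m².
Resultant F = γ·h_c·A = 9.81 × 5.43333 × 1.1 = 58.6311 kN.
I_c = b·h³/36 = 1 × 2.2³/36 = 0.295778 m⁴.
Centre of pressure: y_p = y_c + I_c/(y_c·A) = 5.43333 + 0.295778/(5.43333 × 1.1) = 5.43333 + 0.0494888 = 5.48282 m along the plane.
The resultant acts 0.733333 + 0.0494888 = 0.782822 m (along the plate) below the hinge at the top edge, so the moment about the hinge is M = F × 0.782822 = 58.6311 × 0.782822 = 45.8977 kN·m.
A normal force at the bottom, 2.2 m from the hinge, must supply this moment: P = 45.8977/2.2 = 20.8626 kN.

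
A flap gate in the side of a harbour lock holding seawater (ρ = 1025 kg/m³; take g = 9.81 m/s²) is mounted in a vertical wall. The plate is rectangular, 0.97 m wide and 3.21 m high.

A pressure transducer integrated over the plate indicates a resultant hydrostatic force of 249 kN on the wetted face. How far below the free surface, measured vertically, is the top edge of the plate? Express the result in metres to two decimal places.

γ = ρg = 1025 × 9.81 / 1000 = 10.05525 kN/m³.
A = 0.97 × 3.21 = 3.1137 m².
From F = γ·h_c·A, the centroid depth is h_c = 249/(10.05525 × 3.1137) = 7.95298 m.
The centroid lies 3.21/2 = 1.605 m below the top edge, so the top edge sits at h_top = 7.95298 − 1.605 = 6.34798 m below the surface.

d_top ≈ 6.35 m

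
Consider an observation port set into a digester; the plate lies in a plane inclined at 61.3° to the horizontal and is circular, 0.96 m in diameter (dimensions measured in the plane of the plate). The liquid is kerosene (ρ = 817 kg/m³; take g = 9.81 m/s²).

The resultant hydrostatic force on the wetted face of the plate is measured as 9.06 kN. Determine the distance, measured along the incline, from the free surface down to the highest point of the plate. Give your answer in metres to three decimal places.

γ = ρg = 817 × 9.81 / 1000 = 8.01477 kN/m³.
A = π(0.48)² = 0.723823 m².
From F = γ·h_c·A, the centroid depth is h_c = 9.06/(8.01477 × 0.723823) = 1.56173 m.
Let θ = 61.3° be the plate's angle to the horizontal; measure y along the incline from where the plane meets the free surface. Vertical depth h = y·sinθ with sinθ = 0.877146.
Along the incline, y_c = h_c/sinθ = 1.56173/0.877146 = 1.78047 m.
The centroid is at the centre, 0.48 m below the top of the plate, so the highest point sits at y_top = 1.78047 − 0.48 = 1.30047 m along the incline.

y_top ≈ 1.300 m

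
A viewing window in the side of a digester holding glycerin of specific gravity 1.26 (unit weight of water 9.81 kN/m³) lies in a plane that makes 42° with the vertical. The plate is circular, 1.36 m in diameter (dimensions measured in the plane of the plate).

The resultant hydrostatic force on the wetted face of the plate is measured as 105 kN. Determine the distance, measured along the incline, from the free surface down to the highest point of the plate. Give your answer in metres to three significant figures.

y_top ≈ 7.19 m

γ = 1.26 × 9.81 = 12.3606 kN/m³.
A = π(0.68)² = 1.45267 m².
From F = γ·h_c·A, the centroid depth is h_c = 105/(12.3606 × 1.45267) = 5.84767 m.
The plate makes 42° with the vertical, i.e. θ = 90° − 42° = 48° to the horizontal. Measuring y along the incline from the free-surface line, vertical depth h = y·sinθ with sinθ = 0.743145.
Along the incline, y_c = h_c/sinθ = 5.84767/0.743145 = 7.86881 m.
The centroid is at the centre, 0.68 m below the top of the plate, so the highest point sits at y_top = 7.86881 − 0.68 = 7.18881 m along the incline.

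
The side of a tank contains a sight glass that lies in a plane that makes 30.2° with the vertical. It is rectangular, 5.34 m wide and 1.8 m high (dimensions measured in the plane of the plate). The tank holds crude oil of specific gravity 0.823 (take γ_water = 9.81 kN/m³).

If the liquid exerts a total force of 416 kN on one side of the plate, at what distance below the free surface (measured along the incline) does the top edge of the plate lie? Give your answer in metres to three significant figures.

y_top ≈ 5.30 m

γ = 0.823 × 9.81 = 8.07363 kN/m³.
A = 5.34 × 1.8 = 9.612 m².
From F = γ·h_c·A, the centroid depth is h_c = 416/(8.07363 × 9.612) = 5.36057 m.
The plate makes 30.2° with the vertical, i.e. θ = 90° − 30.2° = 59.8° to the horizontal. Measuring y along the incline from the free-surface line, vertical depth h = y·sinθ with sinθ = 0.864275.
Along the incline, y_c = h_c/sinθ = 5.36057/0.864275 = 6.20239 m.
The centroid lies 1.8/2 = 0.9 m below the top edge, so the top edge sits at y_top = 6.20239 − 0.9 = 5.30239 m along the incline.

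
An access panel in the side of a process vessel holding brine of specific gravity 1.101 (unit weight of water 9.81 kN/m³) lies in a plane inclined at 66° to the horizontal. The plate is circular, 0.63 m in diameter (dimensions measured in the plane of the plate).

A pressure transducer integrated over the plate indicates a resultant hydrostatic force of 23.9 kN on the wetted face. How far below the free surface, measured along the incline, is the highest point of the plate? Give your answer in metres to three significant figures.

γ = 1.101 × 9.81 = 10.80081 kN/m³.
A = π(0.315)² = 0.311725 m².
From F = γ·h_c·A, the centroid depth is h_c = 23.9/(10.80081 × 0.311725) = 7.09855 m.
Let θ = 66° be the plate's angle to the horizontal; measure y along the incline from where the plane meets the free surface. Vertical depth h = y·sinθ with sinθ = 0.913545.
Along the incline, y_c = h_c/sinθ = 7.09855/0.913545 = 7.77033 m.
The centroid is at the centre, 0.315 m below the top of the plate, so the highest point sits at y_top = 7.77033 − 0.315 = 7.45533 m along the incline.

y_top ≈ 7.46 m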